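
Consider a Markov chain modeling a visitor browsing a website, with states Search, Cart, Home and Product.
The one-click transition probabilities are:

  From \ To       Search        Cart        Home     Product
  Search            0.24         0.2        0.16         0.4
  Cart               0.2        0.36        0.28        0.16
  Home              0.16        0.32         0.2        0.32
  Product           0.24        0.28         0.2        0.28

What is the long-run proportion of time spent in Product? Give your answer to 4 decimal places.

0.2785

Let the stationary distribution be π with π = πP and π_1 + π_2 + π_3 + π_4 = 1.
π_1 = 0.24·π_1 + 0.2·π_2 + 0.16·π_3 + 0.24·π_4
π_2 = 0.2·π_1 + 0.36·π_2 + 0.32·π_3 + 0.28·π_4
π_3 = 0.16·π_1 + 0.28·π_2 + 0.2·π_3 + 0.2·π_4
Solving with the normalization constraint gives π = (0.2110, 0.2954, 0.2152, 0.2785).
So the stationary probability of Product is 0.2785.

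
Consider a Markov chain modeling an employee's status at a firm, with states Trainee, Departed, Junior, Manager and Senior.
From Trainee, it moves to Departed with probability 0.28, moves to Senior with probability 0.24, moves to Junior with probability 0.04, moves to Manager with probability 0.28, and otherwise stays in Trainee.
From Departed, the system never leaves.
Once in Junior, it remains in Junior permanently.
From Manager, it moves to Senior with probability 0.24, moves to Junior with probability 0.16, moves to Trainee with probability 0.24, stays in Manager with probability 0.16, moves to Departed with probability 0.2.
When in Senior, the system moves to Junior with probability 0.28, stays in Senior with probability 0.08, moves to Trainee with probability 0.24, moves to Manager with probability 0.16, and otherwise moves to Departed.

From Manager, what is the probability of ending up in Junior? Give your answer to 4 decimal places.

Let h(s) be the probability of absorption at Junior starting from transient state s. Then h(Junior) = 1 and h(Departed) = 0. By first-step analysis:
h(Trainee) = 0.16·h(Trainee) + 0.28·0 + 0.04·1 + 0.28·h(Manager) + 0.24·h(Senior)
h(Manager) = 0.24·h(Trainee) + 0.2·0 + 0.16·1 + 0.16·h(Manager) + 0.24·h(Senior)
h(Senior) = 0.24·h(Trainee) + 0.24·0 + 0.28·1 + 0.16·h(Manager) + 0.08·h(Senior)
Solving: h(Trainee) = 0.3158, h(Manager) = 0.4116, h(Senior) = 0.4583.
Starting from Manager, the probability is 0.4116.

0.4116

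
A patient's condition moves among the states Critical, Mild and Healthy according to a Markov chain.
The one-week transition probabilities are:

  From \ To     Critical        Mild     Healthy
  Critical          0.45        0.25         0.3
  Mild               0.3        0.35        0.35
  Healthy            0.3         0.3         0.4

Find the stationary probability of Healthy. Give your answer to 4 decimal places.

Let the stationary distribution be π with π = πP and π_1 + π_2 + π_3 = 1.
π_1 = 0.45·π_1 + 0.3·π_2 + 0.3·π_3
π_2 = 0.25·π_1 + 0.35·π_2 + 0.3·π_3
Solving with the normalization constraint gives π = (0.3529, 0.2972, 0.3498).
So the stationary probability of Healthy is 0.3498.

0.3498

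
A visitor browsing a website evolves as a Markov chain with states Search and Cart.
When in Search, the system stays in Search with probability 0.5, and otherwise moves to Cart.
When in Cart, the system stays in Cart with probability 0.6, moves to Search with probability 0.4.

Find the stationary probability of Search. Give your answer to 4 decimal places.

Let the stationary distribution be π with π = πP and π_1 + π_2 = 1.
π_1 = 0.5·π_1 + 0.4·π_2
Solving with the normalization constraint gives π = (0.4444, 0.5556).
So the stationary probability of Search is 0.4444.

0.4444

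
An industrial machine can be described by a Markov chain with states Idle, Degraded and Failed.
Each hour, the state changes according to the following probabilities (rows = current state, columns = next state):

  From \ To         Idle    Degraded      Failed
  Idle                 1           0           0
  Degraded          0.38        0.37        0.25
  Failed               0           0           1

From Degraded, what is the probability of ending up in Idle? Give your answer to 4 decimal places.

Let h(s) be the probability of absorption at Idle starting from transient state s. Then h(Idle) = 1 and h(Failed) = 0. By first-step analysis:
h(Degraded) = 0.38·1 + 0.37·h(Degraded) + 0.25·0
Solving: h(Degraded) = 0.6032.
Starting from Degraded, the probability is 0.6032.

0.6032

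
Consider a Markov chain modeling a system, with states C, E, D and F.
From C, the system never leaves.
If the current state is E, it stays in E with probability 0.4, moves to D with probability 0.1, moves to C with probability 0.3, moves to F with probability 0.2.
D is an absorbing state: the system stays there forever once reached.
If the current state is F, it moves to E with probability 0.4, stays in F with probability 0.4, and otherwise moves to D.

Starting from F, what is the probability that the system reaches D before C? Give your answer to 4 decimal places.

0.5714

Let h(s) be the probability of absorption at D starting from transient state s. Then h(D) = 1 and h(C) = 0. By first-step analysis:
h(E) = 0.3·0 + 0.4·h(E) + 0.1·1 + 0.2·h(F)
h(F) = 0.4·h(E) + 0.2·1 + 0.4·h(F)
Solving: h(E) = 0.3571, h(F) = 0.5714.
Starting from F, the probability is 0.5714.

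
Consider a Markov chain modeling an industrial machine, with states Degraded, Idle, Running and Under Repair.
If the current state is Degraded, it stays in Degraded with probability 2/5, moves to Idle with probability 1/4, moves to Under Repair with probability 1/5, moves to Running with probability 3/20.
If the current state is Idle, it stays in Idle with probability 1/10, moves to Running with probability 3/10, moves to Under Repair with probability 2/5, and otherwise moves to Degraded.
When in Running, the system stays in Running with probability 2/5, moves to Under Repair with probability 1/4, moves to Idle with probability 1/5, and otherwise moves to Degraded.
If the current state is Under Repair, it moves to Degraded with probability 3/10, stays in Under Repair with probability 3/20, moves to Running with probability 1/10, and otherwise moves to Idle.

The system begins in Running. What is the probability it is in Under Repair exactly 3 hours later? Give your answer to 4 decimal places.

0.2510

Propagate the distribution vector 3 hours from Running.
After 0 hours: (0.0000, 0.0000, 1.0000, 0.0000)
After 1 hour: (0.1500, 0.2000, 0.4000, 0.2500)
After 2 hours: (0.2350, 0.2500, 0.2675, 0.2475)
After 3 hours: (0.2584, 0.2486, 0.2420, 0.2510)
P(in Under Repair after 3 hours) = 0.2510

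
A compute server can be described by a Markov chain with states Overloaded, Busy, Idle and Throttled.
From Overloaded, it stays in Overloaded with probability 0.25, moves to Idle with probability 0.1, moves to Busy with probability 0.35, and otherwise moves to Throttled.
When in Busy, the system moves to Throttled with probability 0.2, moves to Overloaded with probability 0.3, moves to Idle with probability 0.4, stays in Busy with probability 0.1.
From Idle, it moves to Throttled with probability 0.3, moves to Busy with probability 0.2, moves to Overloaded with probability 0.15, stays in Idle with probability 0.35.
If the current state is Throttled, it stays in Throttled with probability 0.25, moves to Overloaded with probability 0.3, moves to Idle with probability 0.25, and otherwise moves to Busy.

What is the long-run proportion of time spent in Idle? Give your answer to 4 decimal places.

Let the stationary distribution be π with π = πP and π_1 + π_2 + π_3 + π_4 = 1.
π_1 = 0.25·π_1 + 0.3·π_2 + 0.15·π_3 + 0.3·π_4
π_2 = 0.35·π_1 + 0.1·π_2 + 0.2·π_3 + 0.2·π_4
π_3 = 0.1·π_1 + 0.4·π_2 + 0.35·π_3 + 0.25·π_4
Solving with the normalization constraint gives π = (0.2468, 0.2155, 0.2726, 0.2652).
So the stationary probability of Idle is 0.2726.

0.2726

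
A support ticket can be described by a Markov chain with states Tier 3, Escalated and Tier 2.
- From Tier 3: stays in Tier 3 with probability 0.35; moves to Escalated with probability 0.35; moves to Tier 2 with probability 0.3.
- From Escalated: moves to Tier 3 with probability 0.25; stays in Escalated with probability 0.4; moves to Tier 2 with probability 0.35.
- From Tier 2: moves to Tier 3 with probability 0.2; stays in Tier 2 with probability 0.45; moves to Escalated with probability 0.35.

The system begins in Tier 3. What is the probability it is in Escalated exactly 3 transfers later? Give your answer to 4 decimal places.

0.3684

Propagate the distribution vector 3 transfers from Tier 3.
After 0 transfers: (1.0000, 0.0000, 0.0000)
After 1 transfer: (0.3500, 0.3500, 0.3000)
After 2 transfers: (0.2700, 0.3675, 0.3625)
After 3 transfers: (0.2589, 0.3684, 0.3728)
P(in Escalated after 3 transfers) = 0.3684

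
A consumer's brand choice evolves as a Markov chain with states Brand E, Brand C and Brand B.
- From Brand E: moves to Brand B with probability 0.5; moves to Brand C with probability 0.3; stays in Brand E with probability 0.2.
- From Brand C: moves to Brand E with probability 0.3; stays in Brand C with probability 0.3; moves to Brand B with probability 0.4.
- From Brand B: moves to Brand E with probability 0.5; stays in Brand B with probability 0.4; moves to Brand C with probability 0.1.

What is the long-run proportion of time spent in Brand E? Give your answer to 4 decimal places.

0.3519

Let the stationary distribution be π with π = πP and π_1 + π_2 + π_3 = 1.
π_1 = 0.2·π_1 + 0.3·π_2 + 0.5·π_3
π_2 = 0.3·π_1 + 0.3·π_2 + 0.1·π_3
Solving with the normalization constraint gives π = (0.3519, 0.2130, 0.4352).
So the stationary probability of Brand E is 0.3519.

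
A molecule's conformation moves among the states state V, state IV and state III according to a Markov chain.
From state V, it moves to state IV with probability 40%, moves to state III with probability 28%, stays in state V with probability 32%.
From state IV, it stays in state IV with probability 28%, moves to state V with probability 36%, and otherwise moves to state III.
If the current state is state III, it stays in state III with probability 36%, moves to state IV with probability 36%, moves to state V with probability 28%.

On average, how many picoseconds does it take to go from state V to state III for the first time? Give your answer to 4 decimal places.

Let t(s) be the expected number of picoseconds to first reach state III from state s, with t(state III) = 0. Conditioning on the first picosecond:
t(state V) = 1 + 0.32·t(state V) + 0.4·t(state IV)
t(state IV) = 1 + 0.36·t(state V) + 0.28·t(state IV)
Solving: t(state V) = 3.2407, t(state IV) = 3.0093.
Expected picoseconds from state V to state III: 3.2407.

3.2407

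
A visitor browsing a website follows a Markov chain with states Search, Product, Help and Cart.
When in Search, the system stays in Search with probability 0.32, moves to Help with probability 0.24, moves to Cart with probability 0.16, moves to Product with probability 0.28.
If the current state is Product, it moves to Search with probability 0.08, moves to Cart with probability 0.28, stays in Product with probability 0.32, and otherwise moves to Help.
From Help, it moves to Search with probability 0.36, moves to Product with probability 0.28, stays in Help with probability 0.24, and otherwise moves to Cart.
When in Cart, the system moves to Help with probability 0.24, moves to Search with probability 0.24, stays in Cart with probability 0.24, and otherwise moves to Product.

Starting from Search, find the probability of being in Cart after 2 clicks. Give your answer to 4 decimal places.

0.1968

Propagate the distribution vector 2 clicks from Search.
After 0 clicks: (1.0000, 0.0000, 0.0000, 0.0000)
After 1 click: (0.3200, 0.2800, 0.2400, 0.1600)
After 2 clicks: (0.2496, 0.2912, 0.2624, 0.1968)
P(in Cart after 2 clicks) = 0.1968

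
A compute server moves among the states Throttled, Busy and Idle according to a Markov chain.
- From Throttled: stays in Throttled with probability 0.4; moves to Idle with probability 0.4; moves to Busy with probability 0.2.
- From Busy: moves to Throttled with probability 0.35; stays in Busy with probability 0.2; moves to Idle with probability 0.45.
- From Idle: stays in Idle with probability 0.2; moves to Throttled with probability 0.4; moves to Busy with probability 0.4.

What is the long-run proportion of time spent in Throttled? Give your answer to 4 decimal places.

0.3866

Let the stationary distribution be π with π = πP and π_1 + π_2 + π_3 = 1.
π_1 = 0.4·π_1 + 0.35·π_2 + 0.4·π_3
π_2 = 0.2·π_1 + 0.2·π_2 + 0.4·π_3
Solving with the normalization constraint gives π = (0.3866, 0.2689, 0.3445).
So the stationary probability of Throttled is 0.3866.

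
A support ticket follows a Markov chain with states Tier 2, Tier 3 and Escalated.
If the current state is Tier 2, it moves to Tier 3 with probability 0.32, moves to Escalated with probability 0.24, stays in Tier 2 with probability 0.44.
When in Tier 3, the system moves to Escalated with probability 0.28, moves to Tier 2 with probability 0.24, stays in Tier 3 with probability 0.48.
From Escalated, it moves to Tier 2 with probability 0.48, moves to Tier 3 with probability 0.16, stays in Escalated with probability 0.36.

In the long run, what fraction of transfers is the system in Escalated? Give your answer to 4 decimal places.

Let the stationary distribution be π with π = πP and π_1 + π_2 + π_3 = 1.
π_1 = 0.44·π_1 + 0.24·π_2 + 0.48·π_3
π_2 = 0.32·π_1 + 0.48·π_2 + 0.16·π_3
Solving with the normalization constraint gives π = (0.3863, 0.3262, 0.2876).
So the stationary probability of Escalated is 0.2876.

0.2876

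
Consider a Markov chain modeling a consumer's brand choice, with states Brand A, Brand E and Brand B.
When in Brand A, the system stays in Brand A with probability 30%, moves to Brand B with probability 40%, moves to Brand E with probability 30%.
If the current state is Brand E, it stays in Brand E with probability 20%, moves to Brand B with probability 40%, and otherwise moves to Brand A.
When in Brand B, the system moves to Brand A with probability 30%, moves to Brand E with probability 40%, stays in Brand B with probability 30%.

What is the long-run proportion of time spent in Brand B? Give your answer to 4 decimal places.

Let the stationary distribution be π with π = πP and π_1 + π_2 + π_3 = 1.
π_1 = 0.3·π_1 + 0.4·π_2 + 0.3·π_3
π_2 = 0.3·π_1 + 0.2·π_2 + 0.4·π_3
Solving with the normalization constraint gives π = (0.3306, 0.3058, 0.3636).
So the stationary probability of Brand B is 0.3636.

0.3636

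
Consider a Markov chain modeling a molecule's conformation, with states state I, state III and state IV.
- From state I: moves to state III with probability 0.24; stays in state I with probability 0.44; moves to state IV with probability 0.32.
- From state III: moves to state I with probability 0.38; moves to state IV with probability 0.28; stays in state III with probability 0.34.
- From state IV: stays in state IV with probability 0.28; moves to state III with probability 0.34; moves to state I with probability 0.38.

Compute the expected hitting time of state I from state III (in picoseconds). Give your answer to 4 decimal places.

2.6316

Let t(s) be the expected number of picoseconds to first reach state I from state s, with t(state I) = 0. Conditioning on the first picosecond:
t(state III) = 1 + 0.34·t(state III) + 0.28·t(state IV)
t(state IV) = 1 + 0.34·t(state III) + 0.28·t(state IV)
Solving: t(state III) = 2.6316, t(state IV) = 2.6316.
Expected picoseconds from state III to state I: 2.6316.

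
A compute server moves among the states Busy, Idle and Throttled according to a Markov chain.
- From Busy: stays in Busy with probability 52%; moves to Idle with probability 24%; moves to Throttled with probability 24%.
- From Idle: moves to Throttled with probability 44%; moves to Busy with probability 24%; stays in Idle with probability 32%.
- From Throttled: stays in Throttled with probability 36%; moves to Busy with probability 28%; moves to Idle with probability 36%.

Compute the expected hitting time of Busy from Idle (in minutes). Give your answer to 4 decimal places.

3.9017

Let t(s) be the expected number of minutes to first reach Busy from state s, with t(Busy) = 0. Conditioning on the first minute:
t(Idle) = 1 + 0.32·t(Idle) + 0.44·t(Throttled)
t(Throttled) = 1 + 0.36·t(Idle) + 0.36·t(Throttled)
Solving: t(Idle) = 3.9017, t(Throttled) = 3.7572.
Expected minutes from Idle to Busy: 3.9017.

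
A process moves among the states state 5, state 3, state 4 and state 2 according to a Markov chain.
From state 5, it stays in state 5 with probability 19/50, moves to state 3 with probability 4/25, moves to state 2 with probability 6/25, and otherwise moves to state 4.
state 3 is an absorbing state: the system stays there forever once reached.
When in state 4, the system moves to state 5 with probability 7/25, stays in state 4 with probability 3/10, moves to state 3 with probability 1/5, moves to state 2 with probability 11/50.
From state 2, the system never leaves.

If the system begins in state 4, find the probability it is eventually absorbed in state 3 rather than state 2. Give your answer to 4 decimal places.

Let h(s) be the probability of absorption at state 3 starting from transient state s. Then h(state 3) = 1 and h(state 2) = 0. By first-step analysis:
h(state 5) = 0.38·h(state 5) + 0.16·1 + 0.22·h(state 4) + 0.24·0
h(state 4) = 0.28·h(state 5) + 0.2·1 + 0.3·h(state 4) + 0.22·0
Solving: h(state 5) = 0.4189, h(state 4) = 0.4533.
Starting from state 4, the probability is 0.4533.

0.4533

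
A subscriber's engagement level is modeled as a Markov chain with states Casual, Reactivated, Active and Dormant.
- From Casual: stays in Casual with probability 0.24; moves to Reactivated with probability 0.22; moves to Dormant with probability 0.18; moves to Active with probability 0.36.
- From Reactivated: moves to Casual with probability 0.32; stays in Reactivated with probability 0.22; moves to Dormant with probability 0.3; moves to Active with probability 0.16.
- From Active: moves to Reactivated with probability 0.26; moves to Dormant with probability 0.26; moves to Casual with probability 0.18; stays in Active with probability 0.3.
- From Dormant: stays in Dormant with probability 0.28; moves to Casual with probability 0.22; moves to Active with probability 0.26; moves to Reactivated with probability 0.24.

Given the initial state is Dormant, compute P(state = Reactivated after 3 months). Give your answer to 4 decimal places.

0.2359

Propagate the distribution vector 3 months from Dormant.
After 0 months: (0.0000, 0.0000, 0.0000, 1.0000)
After 1 month: (0.2200, 0.2400, 0.2600, 0.2800)
After 2 months: (0.2380, 0.2360, 0.2684, 0.2576)
After 3 months: (0.2376, 0.2359, 0.2709, 0.2556)
P(in Reactivated after 3 months) = 0.2359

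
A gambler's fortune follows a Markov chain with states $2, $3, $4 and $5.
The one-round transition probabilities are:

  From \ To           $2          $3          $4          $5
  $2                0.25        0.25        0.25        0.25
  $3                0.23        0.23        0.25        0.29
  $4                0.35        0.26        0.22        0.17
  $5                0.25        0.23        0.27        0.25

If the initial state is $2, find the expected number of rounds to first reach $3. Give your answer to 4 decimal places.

4.0344

Let t(s) be the expected number of rounds to first reach $3 from state s, with t($3) = 0. Conditioning on the first round:
t($2) = 1 + 0.25·t($2) + 0.25·t($4) + 0.25·t($5)
t($4) = 1 + 0.35·t($2) + 0.22·t($4) + 0.17·t($5)
t($5) = 1 + 0.25·t($2) + 0.27·t($4) + 0.25·t($5)
Solving: t($2) = 4.0344, t($4) = 3.9890, t($5) = 4.1142.
Expected rounds from $2 to $3: 4.0344.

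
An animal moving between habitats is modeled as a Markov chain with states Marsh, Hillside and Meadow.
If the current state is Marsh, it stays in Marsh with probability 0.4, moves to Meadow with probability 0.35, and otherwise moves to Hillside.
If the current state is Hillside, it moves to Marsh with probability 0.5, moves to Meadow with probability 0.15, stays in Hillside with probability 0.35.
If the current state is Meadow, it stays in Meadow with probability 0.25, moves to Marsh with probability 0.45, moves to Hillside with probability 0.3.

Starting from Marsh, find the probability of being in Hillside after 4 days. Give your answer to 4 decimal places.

0.2925

Propagate the distribution vector 4 days from Marsh.
After 0 days: (1.0000, 0.0000, 0.0000)
After 1 day: (0.4000, 0.2500, 0.3500)
After 2 days: (0.4425, 0.2925, 0.2650)
After 3 days: (0.4425, 0.2925, 0.2650)
After 4 days: (0.4425, 0.2925, 0.2650)
P(in Hillside after 4 days) = 0.2925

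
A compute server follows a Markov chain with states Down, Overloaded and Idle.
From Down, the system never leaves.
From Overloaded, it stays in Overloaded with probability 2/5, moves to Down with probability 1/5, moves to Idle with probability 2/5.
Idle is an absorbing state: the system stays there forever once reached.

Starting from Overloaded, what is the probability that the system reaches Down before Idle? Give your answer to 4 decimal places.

Let h(s) be the probability of absorption at Down starting from transient state s. Then h(Down) = 1 and h(Idle) = 0. By first-step analysis:
h(Overloaded) = 0.2·1 + 0.4·h(Overloaded) + 0.4·0
Solving: h(Overloaded) = 0.3333.
Starting from Overloaded, the probability is 0.3333.

0.3333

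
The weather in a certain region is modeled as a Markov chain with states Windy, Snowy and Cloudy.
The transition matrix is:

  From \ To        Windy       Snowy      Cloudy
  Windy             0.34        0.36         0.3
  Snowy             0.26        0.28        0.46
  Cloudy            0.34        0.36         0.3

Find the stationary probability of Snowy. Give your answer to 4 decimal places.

0.3333

Let the stationary distribution be π with π = πP and π_1 + π_2 + π_3 = 1.
π_1 = 0.34·π_1 + 0.26·π_2 + 0.34·π_3
π_2 = 0.36·π_1 + 0.28·π_2 + 0.36·π_3
Solving with the normalization constraint gives π = (0.3133, 0.3333, 0.3533).
So the stationary probability of Snowy is 0.3333.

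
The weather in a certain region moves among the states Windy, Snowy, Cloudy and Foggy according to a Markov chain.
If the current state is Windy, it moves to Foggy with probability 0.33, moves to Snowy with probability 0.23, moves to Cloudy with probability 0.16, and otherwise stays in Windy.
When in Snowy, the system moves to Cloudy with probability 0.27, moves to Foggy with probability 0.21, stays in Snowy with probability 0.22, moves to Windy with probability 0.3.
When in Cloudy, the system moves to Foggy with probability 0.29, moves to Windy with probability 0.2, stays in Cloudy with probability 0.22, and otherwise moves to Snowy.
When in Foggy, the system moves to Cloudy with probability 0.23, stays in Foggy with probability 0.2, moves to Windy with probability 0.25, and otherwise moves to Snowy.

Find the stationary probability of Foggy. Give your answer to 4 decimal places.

0.2562

Let the stationary distribution be π with π = πP and π_1 + π_2 + π_3 + π_4 = 1.
π_1 = 0.28·π_1 + 0.3·π_2 + 0.2·π_3 + 0.25·π_4
π_2 = 0.23·π_1 + 0.22·π_2 + 0.29·π_3 + 0.32·π_4
π_3 = 0.16·π_1 + 0.27·π_2 + 0.22·π_3 + 0.23·π_4
Solving with the normalization constraint gives π = (0.2600, 0.2636, 0.2201, 0.2562).
So the stationary probability of Foggy is 0.2562.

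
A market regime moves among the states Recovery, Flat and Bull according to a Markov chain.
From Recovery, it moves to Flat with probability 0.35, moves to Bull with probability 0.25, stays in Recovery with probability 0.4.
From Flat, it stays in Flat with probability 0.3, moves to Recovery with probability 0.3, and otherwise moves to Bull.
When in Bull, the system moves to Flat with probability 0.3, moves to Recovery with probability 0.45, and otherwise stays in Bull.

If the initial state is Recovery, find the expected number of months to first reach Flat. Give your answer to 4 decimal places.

2.9630

Let t(s) be the expected number of months to first reach Flat from state s, with t(Flat) = 0. Conditioning on the first month:
t(Recovery) = 1 + 0.4·t(Recovery) + 0.25·t(Bull)
t(Bull) = 1 + 0.45·t(Recovery) + 0.25·t(Bull)
Solving: t(Recovery) = 2.9630, t(Bull) = 3.1111.
Expected months from Recovery to Flat: 2.9630.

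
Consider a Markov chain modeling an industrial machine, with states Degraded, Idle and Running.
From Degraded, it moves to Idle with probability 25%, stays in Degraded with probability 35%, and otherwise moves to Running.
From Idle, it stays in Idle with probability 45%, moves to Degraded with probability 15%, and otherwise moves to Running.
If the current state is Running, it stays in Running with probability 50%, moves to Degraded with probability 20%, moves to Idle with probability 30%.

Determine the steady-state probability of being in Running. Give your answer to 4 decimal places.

0.4444

Let the stationary distribution be π with π = πP and π_1 + π_2 + π_3 = 1.
π_1 = 0.35·π_1 + 0.15·π_2 + 0.2·π_3
π_2 = 0.25·π_1 + 0.45·π_2 + 0.3·π_3
Solving with the normalization constraint gives π = (0.2153, 0.3403, 0.4444).
So the stationary probability of Running is 0.4444.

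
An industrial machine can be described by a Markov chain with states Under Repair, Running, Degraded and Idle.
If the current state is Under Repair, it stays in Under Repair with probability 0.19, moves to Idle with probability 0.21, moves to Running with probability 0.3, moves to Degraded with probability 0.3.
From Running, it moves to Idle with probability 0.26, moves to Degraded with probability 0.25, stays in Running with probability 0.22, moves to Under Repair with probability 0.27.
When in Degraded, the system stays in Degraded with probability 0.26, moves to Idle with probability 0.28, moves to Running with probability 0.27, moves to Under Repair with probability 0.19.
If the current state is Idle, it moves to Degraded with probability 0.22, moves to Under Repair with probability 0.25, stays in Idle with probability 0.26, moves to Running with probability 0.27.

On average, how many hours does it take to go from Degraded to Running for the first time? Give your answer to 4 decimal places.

Let t(s) be the expected number of hours to first reach Running from state s, with t(Running) = 0. Conditioning on the first hour:
t(Under Repair) = 1 + 0.19·t(Under Repair) + 0.3·t(Degraded) + 0.21·t(Idle)
t(Degraded) = 1 + 0.19·t(Under Repair) + 0.26·t(Degraded) + 0.28·t(Idle)
t(Idle) = 1 + 0.25·t(Under Repair) + 0.22·t(Degraded) + 0.26·t(Idle)
Solving: t(Under Repair) = 3.5128, t(Degraded) = 3.6210, t(Idle) = 3.6146.
Expected hours from Degraded to Running: 3.6210.

3.6210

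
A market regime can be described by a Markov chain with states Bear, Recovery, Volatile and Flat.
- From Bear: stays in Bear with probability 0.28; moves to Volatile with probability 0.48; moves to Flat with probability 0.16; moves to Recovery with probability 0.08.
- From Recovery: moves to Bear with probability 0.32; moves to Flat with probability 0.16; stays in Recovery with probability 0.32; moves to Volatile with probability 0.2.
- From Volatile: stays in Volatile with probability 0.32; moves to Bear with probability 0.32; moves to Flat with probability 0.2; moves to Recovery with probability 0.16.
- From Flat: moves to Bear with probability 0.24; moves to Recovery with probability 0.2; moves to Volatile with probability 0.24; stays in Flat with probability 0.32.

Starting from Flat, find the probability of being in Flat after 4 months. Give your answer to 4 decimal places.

Propagate the distribution vector 4 months from Flat.
After 0 months: (0.0000, 0.0000, 0.0000, 1.0000)
After 1 month: (0.2400, 0.2000, 0.2400, 0.3200)
After 2 months: (0.2848, 0.1856, 0.3088, 0.2208)
After 3 months: (0.2909, 0.1757, 0.3256, 0.2077)
After 4 months: (0.2917, 0.1732, 0.3288, 0.2063)
P(in Flat after 4 months) = 0.2063

0.2063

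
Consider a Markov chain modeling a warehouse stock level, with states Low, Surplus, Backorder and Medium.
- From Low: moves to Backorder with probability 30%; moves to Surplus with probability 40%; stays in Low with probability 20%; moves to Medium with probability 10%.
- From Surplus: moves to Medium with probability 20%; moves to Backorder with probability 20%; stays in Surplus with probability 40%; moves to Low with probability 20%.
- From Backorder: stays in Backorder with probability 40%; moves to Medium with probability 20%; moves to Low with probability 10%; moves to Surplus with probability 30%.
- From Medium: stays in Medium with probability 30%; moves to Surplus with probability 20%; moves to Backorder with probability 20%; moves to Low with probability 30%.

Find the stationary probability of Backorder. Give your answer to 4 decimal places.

0.2741

Let the stationary distribution be π with π = πP and π_1 + π_2 + π_3 + π_4 = 1.
π_1 = 0.2·π_1 + 0.2·π_2 + 0.1·π_3 + 0.3·π_4
π_2 = 0.4·π_1 + 0.4·π_2 + 0.3·π_3 + 0.2·π_4
π_3 = 0.3·π_1 + 0.2·π_2 + 0.4·π_3 + 0.2·π_4
Solving with the normalization constraint gives π = (0.1927, 0.3324, 0.2741, 0.2008).
So the stationary probability of Backorder is 0.2741.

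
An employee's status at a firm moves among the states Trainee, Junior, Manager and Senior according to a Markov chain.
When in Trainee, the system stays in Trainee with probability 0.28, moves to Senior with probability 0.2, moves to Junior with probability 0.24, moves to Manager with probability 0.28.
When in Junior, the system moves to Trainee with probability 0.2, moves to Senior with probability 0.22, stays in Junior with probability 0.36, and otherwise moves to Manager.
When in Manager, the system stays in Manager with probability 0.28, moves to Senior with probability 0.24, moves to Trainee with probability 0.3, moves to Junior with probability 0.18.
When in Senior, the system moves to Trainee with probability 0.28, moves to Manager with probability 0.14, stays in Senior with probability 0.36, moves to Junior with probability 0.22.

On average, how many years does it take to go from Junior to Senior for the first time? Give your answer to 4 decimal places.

4.5433

Let t(s) be the expected number of years to first reach Senior from state s, with t(Senior) = 0. Conditioning on the first year:
t(Trainee) = 1 + 0.28·t(Trainee) + 0.24·t(Junior) + 0.28·t(Manager)
t(Junior) = 1 + 0.2·t(Trainee) + 0.36·t(Junior) + 0.22·t(Manager)
t(Manager) = 1 + 0.3·t(Trainee) + 0.18·t(Junior) + 0.28·t(Manager)
Solving: t(Trainee) = 4.6364, t(Junior) = 4.5433, t(Manager) = 4.4566.
Expected years from Junior to Senior: 4.5433.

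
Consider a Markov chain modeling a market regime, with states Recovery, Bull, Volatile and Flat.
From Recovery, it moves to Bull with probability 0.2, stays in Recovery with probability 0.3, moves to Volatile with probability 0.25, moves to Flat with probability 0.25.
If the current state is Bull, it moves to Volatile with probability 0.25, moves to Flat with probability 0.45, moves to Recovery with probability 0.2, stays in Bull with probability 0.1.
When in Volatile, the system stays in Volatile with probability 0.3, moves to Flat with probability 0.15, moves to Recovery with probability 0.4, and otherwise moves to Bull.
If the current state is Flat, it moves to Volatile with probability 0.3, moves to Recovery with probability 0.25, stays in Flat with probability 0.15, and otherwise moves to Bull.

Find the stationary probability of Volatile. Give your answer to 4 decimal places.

0.2756

Let the stationary distribution be π with π = πP and π_1 + π_2 + π_3 + π_4 = 1.
π_1 = 0.3·π_1 + 0.2·π_2 + 0.4·π_3 + 0.25·π_4
π_2 = 0.2·π_1 + 0.1·π_2 + 0.15·π_3 + 0.3·π_4
π_3 = 0.25·π_1 + 0.25·π_2 + 0.3·π_3 + 0.3·π_4
Solving with the normalization constraint gives π = (0.2966, 0.1908, 0.2756, 0.2369).
So the stationary probability of Volatile is 0.2756.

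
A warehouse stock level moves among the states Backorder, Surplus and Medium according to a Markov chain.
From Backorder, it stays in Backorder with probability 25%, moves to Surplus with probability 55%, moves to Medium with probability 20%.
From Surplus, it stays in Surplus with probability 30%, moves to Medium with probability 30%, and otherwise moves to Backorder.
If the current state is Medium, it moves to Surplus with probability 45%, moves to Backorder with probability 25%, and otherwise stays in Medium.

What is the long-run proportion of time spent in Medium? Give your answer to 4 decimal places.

0.2687

Let the stationary distribution be π with π = πP and π_1 + π_2 + π_3 = 1.
π_1 = 0.25·π_1 + 0.4·π_2 + 0.25·π_3
π_2 = 0.55·π_1 + 0.3·π_2 + 0.45·π_3
Solving with the normalization constraint gives π = (0.3128, 0.4185, 0.2687).
So the stationary probability of Medium is 0.2687.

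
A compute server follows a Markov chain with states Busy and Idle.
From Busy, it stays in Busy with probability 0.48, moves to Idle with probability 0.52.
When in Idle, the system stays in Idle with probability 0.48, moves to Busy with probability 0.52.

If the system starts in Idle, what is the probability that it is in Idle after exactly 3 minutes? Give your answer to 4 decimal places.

Propagate the distribution vector 3 minutes from Idle.
After 0 minutes: (0.0000, 1.0000)
After 1 minute: (0.5200, 0.4800)
After 2 minutes: (0.4992, 0.5008)
After 3 minutes: (0.5000, 0.5000)
P(in Idle after 3 minutes) = 0.5000

0.5000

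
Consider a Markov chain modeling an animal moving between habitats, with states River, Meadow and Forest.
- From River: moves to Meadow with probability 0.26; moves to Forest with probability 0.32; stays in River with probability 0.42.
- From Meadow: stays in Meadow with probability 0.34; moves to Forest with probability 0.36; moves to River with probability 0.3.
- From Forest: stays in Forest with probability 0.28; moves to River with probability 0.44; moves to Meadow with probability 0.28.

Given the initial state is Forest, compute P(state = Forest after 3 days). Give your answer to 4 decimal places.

0.3187

Propagate the distribution vector 3 days from Forest.
After 0 days: (0.0000, 0.0000, 1.0000)
After 1 day: (0.4400, 0.2800, 0.2800)
After 2 days: (0.3920, 0.2880, 0.3200)
After 3 days: (0.3918, 0.2894, 0.3187)
P(in Forest after 3 days) = 0.3187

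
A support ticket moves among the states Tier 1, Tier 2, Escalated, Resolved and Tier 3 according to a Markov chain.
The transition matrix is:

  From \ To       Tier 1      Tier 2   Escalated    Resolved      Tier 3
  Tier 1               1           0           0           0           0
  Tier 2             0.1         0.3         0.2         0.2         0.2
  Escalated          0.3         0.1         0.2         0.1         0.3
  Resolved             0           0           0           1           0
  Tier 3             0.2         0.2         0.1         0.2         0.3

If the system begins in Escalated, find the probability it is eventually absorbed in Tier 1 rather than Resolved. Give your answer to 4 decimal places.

Let h(s) be the probability of absorption at Tier 1 starting from transient state s. Then h(Tier 1) = 1 and h(Resolved) = 0. By first-step analysis:
h(Tier 2) = 0.1·1 + 0.3·h(Tier 2) + 0.2·h(Escalated) + 0.2·0 + 0.2·h(Tier 3)
h(Escalated) = 0.3·1 + 0.1·h(Tier 2) + 0.2·h(Escalated) + 0.1·0 + 0.3·h(Tier 3)
h(Tier 3) = 0.2·1 + 0.2·h(Tier 2) + 0.1·h(Escalated) + 0.2·0 + 0.3·h(Tier 3)
Solving: h(Tier 2) = 0.4662, h(Escalated) = 0.6238, h(Tier 3) = 0.5080.
Starting from Escalated, the probability is 0.6238.

0.6238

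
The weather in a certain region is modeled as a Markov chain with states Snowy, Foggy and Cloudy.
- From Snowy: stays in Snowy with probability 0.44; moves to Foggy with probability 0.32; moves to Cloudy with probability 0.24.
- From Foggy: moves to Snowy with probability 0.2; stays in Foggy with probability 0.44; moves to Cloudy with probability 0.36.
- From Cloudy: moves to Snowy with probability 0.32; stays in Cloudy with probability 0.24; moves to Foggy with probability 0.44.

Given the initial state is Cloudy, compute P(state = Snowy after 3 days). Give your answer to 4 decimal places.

Propagate the distribution vector 3 days from Cloudy.
After 0 days: (0.0000, 0.0000, 1.0000)
After 1 day: (0.3200, 0.4400, 0.2400)
After 2 days: (0.3056, 0.4016, 0.2928)
After 3 days: (0.3085, 0.4033, 0.2882)
P(in Snowy after 3 days) = 0.3085

0.3085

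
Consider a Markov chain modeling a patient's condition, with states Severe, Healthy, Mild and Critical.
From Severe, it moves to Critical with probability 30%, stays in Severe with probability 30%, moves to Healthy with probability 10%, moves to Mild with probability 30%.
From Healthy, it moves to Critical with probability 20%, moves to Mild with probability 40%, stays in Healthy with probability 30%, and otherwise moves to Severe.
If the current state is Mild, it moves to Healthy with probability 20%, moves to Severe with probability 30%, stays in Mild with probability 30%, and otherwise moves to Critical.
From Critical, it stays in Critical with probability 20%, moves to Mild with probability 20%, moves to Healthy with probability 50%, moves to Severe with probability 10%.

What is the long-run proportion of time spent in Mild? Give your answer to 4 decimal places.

0.3053

Let the stationary distribution be π with π = πP and π_1 + π_2 + π_3 + π_4 = 1.
π_1 = 0.3·π_1 + 0.1·π_2 + 0.3·π_3 + 0.1·π_4
π_2 = 0.1·π_1 + 0.3·π_2 + 0.2·π_3 + 0.5·π_4
π_3 = 0.3·π_1 + 0.4·π_2 + 0.3·π_3 + 0.2·π_4
Solving with the normalization constraint gives π = (0.2013, 0.2732, 0.3053, 0.2201).
So the stationary probability of Mild is 0.3053.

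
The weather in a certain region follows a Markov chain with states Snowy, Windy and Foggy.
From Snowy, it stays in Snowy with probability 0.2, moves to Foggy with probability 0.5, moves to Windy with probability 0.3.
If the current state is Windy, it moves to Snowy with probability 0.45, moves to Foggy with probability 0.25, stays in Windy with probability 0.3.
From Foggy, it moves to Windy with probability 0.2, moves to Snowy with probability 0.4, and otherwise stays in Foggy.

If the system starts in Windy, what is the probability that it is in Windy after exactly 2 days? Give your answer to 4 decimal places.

0.2750

Sum over the intermediate state after 1 day:
P = P(Windy→Snowy)·P(Snowy→Windy) + P(Windy→Windy)·P(Windy→Windy) + P(Windy→Foggy)·P(Foggy→Windy)
  = 0.45×0.3 + 0.3×0.3 + 0.25×0.2
  = 0.1350 + 0.0900 + 0.0500 = 0.2750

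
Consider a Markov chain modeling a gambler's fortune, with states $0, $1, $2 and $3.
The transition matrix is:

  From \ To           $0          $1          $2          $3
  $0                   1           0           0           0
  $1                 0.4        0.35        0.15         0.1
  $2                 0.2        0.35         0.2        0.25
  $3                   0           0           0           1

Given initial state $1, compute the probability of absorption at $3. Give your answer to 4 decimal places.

Let h(s) be the probability of absorption at $3 starting from transient state s. Then h($3) = 1 and h($0) = 0. By first-step analysis:
h($1) = 0.4·0 + 0.35·h($1) + 0.15·h($2) + 0.1·1
h($2) = 0.2·0 + 0.35·h($1) + 0.2·h($2) + 0.25·1
Solving: h($1) = 0.2513, h($2) = 0.4225.
Starting from $1, the probability is 0.2513.

0.2513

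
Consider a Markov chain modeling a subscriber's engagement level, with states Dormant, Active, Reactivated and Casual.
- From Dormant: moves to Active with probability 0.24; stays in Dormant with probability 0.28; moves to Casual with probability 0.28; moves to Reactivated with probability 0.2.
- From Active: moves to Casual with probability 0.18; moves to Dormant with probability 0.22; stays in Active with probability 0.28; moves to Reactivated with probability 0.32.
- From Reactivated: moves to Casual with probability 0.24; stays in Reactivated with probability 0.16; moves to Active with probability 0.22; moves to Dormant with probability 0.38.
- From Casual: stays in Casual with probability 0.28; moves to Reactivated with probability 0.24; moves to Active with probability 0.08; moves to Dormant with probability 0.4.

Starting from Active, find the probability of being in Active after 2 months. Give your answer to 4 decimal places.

Propagate the distribution vector 2 months from Active.
After 0 months: (0.0000, 1.0000, 0.0000, 0.0000)
After 1 month: (0.2200, 0.2800, 0.3200, 0.1800)
After 2 months: (0.3168, 0.2160, 0.2280, 0.2392)
P(in Active after 2 months) = 0.2160

0.2160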